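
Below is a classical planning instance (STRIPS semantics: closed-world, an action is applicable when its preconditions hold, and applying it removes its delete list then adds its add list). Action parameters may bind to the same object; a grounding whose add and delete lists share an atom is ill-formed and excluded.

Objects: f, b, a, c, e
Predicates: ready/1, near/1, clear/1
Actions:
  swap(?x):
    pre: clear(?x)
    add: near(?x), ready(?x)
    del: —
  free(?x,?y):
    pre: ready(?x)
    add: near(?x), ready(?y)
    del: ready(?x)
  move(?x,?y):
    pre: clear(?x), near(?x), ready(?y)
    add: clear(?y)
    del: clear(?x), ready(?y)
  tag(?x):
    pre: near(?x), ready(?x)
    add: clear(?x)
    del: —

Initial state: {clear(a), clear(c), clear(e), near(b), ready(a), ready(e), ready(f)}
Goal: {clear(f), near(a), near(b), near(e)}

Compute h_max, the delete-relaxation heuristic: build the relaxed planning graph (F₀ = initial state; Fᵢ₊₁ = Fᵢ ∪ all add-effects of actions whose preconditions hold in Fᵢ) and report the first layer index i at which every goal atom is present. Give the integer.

F0 = init (7 atoms)
F1 = F0 ∪ {near(a), near(c), near(e), near(f), ready(b), ready(c)}  (13 atoms)
F2 = F1 ∪ {clear(b), clear(f)}  (15 atoms)
goal ⊆ F2  ⇒  h_max = 2

2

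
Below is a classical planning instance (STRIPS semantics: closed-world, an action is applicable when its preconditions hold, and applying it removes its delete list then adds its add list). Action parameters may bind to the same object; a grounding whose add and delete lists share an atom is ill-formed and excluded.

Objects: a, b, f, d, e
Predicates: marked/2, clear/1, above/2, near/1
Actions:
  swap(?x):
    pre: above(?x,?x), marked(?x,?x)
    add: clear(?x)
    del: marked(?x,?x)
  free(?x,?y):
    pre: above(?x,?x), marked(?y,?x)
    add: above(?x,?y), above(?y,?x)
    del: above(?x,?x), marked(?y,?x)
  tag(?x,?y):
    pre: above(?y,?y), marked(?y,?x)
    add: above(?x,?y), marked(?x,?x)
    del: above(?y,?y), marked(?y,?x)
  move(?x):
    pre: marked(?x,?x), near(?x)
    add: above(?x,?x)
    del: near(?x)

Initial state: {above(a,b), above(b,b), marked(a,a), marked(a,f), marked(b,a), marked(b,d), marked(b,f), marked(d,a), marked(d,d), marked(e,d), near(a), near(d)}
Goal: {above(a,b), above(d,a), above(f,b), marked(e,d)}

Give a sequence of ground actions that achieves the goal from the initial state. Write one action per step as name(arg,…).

tag(f,b); move(a); free(a,d)

1. tag(f,b)  →  {above(a,b), above(f,b), marked(a,a), marked(a,f), marked(b,a), marked(b,d), marked(d,a), marked(d,d), marked(e,d), marked(f,f), near(a), near(d)}
2. move(a)  →  {above(a,a), above(a,b), above(f,b), marked(a,a), marked(a,f), marked(b,a), marked(b,d), marked(d,a), marked(d,d), marked(e,d), marked(f,f), near(d)}
3. free(a,d)  →  {above(a,b), above(a,d), above(d,a), above(f,b), marked(a,a), marked(a,f), marked(b,a), marked(b,d), marked(d,d), marked(e,d), marked(f,f), near(d)}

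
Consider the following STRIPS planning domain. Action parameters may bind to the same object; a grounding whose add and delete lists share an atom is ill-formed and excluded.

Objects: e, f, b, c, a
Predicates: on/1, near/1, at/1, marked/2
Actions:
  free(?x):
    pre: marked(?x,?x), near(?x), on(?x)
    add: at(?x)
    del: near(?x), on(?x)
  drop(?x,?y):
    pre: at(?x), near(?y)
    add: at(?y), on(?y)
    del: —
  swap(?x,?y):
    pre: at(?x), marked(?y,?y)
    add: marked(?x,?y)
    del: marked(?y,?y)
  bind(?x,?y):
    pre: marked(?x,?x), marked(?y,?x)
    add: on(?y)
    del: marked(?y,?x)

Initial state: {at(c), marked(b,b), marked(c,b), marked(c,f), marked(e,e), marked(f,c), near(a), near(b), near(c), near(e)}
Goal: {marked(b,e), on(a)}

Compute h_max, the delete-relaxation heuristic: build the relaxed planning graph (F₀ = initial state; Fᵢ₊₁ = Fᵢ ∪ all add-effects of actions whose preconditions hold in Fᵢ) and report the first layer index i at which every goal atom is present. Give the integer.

2

F0 = init (10 atoms)
F1 = F0 ∪ {at(a), at(b), at(e), marked(c,e), on(a), on(b), on(c), on(e)}  (18 atoms)
F2 = F1 ∪ {marked(a,b), marked(a,e), marked(b,e), marked(e,b)}  (22 atoms)
goal ⊆ F2  ⇒  h_max = 2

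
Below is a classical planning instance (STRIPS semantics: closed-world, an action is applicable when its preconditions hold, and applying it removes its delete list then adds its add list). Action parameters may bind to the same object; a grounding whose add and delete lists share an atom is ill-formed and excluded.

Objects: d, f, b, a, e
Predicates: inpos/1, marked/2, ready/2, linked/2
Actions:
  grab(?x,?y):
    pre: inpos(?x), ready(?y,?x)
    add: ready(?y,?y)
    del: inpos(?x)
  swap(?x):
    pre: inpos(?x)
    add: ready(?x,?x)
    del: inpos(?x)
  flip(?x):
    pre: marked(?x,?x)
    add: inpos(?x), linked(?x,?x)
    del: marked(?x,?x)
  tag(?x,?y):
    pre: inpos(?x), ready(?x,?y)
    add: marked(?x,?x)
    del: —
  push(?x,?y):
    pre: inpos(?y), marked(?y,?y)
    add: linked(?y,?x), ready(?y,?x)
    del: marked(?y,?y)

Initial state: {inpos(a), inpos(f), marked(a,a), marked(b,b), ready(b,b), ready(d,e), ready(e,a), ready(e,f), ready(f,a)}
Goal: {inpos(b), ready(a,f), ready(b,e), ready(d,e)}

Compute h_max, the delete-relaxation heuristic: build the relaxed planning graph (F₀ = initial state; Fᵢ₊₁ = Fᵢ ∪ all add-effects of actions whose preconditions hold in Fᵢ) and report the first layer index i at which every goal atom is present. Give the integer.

F0 = init (9 atoms)
F1 = F0 ∪ {inpos(b), linked(a,a), linked(a,b), linked(a,d), linked(a,e), linked(a,f), linked(b,b), marked(f,f), ready(a,a), ready(a,b), ready(a,d), ready(a,e), ready(a,f), ready(e,e), ready(f,f)}  (24 atoms)
F2 = F1 ∪ {linked(b,a), linked(b,d), linked(b,e), linked(b,f), linked(f,a), linked(f,b), linked(f,d), linked(f,e), linked(f,f), ready(b,a), ready(b,d), ready(b,e), ready(b,f), ready(f,b), ready(f,d), ready(f,e)}  (40 atoms)
goal ⊆ F2  ⇒  h_max = 2

2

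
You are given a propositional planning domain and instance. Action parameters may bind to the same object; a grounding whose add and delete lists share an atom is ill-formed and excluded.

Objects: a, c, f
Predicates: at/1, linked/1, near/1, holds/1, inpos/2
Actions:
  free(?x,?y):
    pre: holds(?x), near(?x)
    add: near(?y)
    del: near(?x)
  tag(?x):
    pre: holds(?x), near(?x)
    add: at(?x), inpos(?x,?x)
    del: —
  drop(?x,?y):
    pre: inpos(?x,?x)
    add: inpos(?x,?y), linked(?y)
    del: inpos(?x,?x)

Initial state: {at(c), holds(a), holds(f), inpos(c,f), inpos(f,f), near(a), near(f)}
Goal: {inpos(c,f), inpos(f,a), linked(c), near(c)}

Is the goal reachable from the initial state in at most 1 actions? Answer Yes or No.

1. free(a,c)  →  {at(c), holds(a), holds(f), inpos(c,f), inpos(f,f), near(c), near(f)}
2. drop(f,a)  →  {at(c), holds(a), holds(f), inpos(c,f), inpos(f,a), linked(a), near(c), near(f)}
3. tag(f)  →  {at(c), at(f), holds(a), holds(f), inpos(c,f), inpos(f,a), inpos(f,f), linked(a), near(c), near(f)}
4. drop(f,c)  →  {at(c), at(f), holds(a), holds(f), inpos(c,f), inpos(f,a), inpos(f,c), linked(a), linked(c), near(c), near(f)}
optimal plan length = 4; 4 > 1

No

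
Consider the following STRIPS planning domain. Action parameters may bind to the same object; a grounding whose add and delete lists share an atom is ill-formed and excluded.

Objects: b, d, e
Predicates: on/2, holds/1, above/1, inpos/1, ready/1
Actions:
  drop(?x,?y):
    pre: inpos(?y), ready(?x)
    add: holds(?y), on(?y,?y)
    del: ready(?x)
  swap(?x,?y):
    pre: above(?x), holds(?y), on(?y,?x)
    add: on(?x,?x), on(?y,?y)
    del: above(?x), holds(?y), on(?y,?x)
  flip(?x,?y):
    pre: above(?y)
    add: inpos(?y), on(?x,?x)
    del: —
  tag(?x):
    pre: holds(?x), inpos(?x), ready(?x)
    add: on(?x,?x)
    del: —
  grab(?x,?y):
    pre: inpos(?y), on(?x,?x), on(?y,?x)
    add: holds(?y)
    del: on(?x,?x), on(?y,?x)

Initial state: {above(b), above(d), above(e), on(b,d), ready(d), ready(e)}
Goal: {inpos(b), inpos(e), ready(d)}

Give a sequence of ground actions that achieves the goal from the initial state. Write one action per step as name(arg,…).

1. flip(b,b)  →  {above(b), above(d), above(e), inpos(b), on(b,b), on(b,d), ready(d), ready(e)}
2. flip(b,e)  →  {above(b), above(d), above(e), inpos(b), inpos(e), on(b,b), on(b,d), ready(d), ready(e)}

flip(b,b); flip(b,e)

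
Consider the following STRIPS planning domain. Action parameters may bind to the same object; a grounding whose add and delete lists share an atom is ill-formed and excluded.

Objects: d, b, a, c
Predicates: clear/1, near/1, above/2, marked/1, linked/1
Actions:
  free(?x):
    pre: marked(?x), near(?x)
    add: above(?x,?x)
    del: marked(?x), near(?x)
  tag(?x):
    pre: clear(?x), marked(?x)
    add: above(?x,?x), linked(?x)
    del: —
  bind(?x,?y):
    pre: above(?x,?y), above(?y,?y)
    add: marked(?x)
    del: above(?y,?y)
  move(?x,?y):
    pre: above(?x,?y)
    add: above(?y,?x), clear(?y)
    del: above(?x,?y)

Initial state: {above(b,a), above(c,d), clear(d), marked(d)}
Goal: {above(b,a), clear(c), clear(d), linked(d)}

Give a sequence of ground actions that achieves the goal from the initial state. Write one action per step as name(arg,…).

1. tag(d)  →  {above(b,a), above(c,d), above(d,d), clear(d), linked(d), marked(d)}
2. move(c,d)  →  {above(b,a), above(d,c), above(d,d), clear(d), linked(d), marked(d)}
3. move(d,c)  →  {above(b,a), above(c,d), above(d,d), clear(c), clear(d), linked(d), marked(d)}

tag(d); move(c,d); move(d,c)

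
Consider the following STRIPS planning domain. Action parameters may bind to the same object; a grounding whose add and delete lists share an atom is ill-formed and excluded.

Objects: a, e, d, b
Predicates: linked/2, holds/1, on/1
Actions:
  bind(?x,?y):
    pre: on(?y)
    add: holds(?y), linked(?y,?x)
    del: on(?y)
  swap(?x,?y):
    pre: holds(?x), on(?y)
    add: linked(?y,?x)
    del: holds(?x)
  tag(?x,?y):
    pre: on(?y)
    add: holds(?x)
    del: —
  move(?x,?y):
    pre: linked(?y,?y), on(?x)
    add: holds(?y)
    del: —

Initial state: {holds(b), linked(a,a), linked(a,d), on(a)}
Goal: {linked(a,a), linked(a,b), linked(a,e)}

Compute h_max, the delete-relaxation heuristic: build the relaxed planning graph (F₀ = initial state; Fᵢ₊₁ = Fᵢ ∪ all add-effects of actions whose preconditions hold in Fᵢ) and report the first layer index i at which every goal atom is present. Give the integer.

1

F0 = init (4 atoms)
F1 = F0 ∪ {holds(a), holds(d), holds(e), linked(a,b), linked(a,e)}  (9 atoms)
goal ⊆ F1  ⇒  h_max = 1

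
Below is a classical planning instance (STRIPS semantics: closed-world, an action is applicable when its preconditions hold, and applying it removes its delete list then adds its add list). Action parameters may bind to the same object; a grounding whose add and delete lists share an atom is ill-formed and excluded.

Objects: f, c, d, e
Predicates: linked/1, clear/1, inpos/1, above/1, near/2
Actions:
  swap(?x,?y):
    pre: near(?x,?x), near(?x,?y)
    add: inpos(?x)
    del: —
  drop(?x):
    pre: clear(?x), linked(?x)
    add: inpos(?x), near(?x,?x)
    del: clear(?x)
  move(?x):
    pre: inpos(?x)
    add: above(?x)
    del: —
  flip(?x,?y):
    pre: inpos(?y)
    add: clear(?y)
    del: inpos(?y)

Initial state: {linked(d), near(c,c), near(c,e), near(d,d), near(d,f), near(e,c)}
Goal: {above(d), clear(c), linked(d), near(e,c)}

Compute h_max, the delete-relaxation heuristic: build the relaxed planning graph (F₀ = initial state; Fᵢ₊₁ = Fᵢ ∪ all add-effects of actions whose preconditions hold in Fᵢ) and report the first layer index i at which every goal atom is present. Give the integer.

2

F0 = init (6 atoms)
F1 = F0 ∪ {inpos(c), inpos(d)}  (8 atoms)
F2 = F1 ∪ {above(c), above(d), clear(c), clear(d)}  (12 atoms)
goal ⊆ F2  ⇒  h_max = 2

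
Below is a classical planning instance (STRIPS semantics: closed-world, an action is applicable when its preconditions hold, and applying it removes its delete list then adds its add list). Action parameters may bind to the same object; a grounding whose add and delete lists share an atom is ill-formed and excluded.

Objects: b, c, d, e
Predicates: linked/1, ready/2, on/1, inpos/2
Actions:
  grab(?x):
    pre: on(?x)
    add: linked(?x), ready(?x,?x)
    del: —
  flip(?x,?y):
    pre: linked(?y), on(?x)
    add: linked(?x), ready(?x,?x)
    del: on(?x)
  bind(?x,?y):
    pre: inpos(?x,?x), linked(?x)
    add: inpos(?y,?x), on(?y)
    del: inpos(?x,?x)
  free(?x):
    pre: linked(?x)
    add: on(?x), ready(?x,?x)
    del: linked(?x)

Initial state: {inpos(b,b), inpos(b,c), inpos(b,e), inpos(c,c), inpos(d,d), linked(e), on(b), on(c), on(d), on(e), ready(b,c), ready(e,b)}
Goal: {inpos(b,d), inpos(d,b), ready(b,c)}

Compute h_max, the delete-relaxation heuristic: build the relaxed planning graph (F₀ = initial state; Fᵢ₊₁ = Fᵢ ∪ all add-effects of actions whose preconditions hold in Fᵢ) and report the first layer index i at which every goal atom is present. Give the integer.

F0 = init (12 atoms)
F1 = F0 ∪ {linked(b), linked(c), linked(d), ready(b,b), ready(c,c), ready(d,d), ready(e,e)}  (19 atoms)
F2 = F1 ∪ {inpos(b,d), inpos(c,b), inpos(c,d), inpos(d,b), inpos(d,c), inpos(e,b), inpos(e,c), inpos(e,d)}  (27 atoms)
goal ⊆ F2  ⇒  h_max = 2

2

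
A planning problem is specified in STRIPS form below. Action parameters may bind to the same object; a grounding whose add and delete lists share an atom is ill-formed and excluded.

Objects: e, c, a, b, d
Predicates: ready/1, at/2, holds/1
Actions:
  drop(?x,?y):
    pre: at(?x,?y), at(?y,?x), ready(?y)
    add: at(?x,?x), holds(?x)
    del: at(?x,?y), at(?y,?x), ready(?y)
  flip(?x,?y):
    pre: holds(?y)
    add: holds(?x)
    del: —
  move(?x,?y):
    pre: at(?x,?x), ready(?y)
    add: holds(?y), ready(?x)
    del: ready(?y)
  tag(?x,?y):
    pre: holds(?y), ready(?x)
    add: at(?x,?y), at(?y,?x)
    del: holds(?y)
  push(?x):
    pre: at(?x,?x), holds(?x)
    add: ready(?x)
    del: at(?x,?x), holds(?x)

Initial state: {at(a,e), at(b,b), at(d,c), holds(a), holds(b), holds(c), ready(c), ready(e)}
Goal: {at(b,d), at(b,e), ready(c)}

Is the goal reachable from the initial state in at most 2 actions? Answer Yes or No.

1. flip(d,c)  →  {at(a,e), at(b,b), at(d,c), holds(a), holds(b), holds(c), holds(d), ready(c), ready(e)}
2. move(b,e)  →  {at(a,e), at(b,b), at(d,c), holds(a), holds(b), holds(c), holds(d), holds(e), ready(b), ready(c)}
3. tag(b,e)  →  {at(a,e), at(b,b), at(b,e), at(d,c), at(e,b), holds(a), holds(b), holds(c), holds(d), ready(b), ready(c)}
4. tag(b,d)  →  {at(a,e), at(b,b), at(b,d), at(b,e), at(d,b), at(d,c), at(e,b), holds(a), holds(b), holds(c), ready(b), ready(c)}
optimal plan length = 4; 4 > 2

No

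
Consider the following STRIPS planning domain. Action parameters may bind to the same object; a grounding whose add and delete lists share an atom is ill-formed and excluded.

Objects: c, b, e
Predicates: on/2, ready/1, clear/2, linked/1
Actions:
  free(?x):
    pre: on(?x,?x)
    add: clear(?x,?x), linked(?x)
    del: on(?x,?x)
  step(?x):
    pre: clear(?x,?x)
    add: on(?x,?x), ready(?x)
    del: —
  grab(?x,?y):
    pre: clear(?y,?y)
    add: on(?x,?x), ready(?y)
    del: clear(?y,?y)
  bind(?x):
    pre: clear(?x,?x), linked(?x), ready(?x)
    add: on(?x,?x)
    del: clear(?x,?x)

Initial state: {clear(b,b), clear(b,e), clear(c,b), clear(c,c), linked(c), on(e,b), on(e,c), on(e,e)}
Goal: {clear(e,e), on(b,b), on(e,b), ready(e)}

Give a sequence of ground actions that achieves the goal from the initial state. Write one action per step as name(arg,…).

1. free(e)  →  {clear(b,b), clear(b,e), clear(c,b), clear(c,c), clear(e,e), linked(c), linked(e), on(e,b), on(e,c)}
2. step(b)  →  {clear(b,b), clear(b,e), clear(c,b), clear(c,c), clear(e,e), linked(c), linked(e), on(b,b), on(e,b), on(e,c), ready(b)}
3. step(e)  →  {clear(b,b), clear(b,e), clear(c,b), clear(c,c), clear(e,e), linked(c), linked(e), on(b,b), on(e,b), on(e,c), on(e,e), ready(b), ready(e)}

free(e); step(b); step(e)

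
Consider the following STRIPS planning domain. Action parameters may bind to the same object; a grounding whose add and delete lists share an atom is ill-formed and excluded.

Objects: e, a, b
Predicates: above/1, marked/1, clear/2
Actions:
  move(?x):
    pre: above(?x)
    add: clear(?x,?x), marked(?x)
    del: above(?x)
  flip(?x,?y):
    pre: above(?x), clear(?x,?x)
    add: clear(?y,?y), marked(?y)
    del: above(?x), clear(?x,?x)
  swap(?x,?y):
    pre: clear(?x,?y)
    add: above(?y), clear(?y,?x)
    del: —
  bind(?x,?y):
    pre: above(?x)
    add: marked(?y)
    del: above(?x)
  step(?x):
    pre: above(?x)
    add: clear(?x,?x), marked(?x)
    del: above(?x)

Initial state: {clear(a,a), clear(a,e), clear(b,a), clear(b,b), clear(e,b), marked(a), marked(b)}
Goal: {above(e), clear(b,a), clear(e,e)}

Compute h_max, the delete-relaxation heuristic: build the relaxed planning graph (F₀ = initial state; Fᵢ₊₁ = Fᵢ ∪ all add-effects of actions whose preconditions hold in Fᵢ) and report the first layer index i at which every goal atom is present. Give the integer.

F0 = init (7 atoms)
F1 = F0 ∪ {above(a), above(b), above(e), clear(a,b), clear(b,e), clear(e,a)}  (13 atoms)
F2 = F1 ∪ {clear(e,e), marked(e)}  (15 atoms)
goal ⊆ F2  ⇒  h_max = 2

2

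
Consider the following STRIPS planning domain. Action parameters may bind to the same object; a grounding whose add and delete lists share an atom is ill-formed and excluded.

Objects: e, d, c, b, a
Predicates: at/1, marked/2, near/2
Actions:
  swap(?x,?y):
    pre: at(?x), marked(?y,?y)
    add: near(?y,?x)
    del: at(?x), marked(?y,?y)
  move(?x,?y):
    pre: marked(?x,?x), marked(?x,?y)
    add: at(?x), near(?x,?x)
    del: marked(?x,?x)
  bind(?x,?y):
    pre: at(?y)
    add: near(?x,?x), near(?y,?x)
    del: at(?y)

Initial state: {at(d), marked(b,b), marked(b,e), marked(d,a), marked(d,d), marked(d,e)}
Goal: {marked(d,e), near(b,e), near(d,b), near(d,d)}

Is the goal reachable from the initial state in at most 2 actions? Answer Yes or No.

1. move(d,e)  →  {at(d), marked(b,b), marked(b,e), marked(d,a), marked(d,e), near(d,d)}
2. move(b,e)  →  {at(b), at(d), marked(b,e), marked(d,a), marked(d,e), near(b,b), near(d,d)}
3. bind(e,b)  →  {at(d), marked(b,e), marked(d,a), marked(d,e), near(b,b), near(b,e), near(d,d), near(e,e)}
4. bind(b,d)  →  {marked(b,e), marked(d,a), marked(d,e), near(b,b), near(b,e), near(d,b), near(d,d), near(e,e)}
optimal plan length = 4; 4 > 2

No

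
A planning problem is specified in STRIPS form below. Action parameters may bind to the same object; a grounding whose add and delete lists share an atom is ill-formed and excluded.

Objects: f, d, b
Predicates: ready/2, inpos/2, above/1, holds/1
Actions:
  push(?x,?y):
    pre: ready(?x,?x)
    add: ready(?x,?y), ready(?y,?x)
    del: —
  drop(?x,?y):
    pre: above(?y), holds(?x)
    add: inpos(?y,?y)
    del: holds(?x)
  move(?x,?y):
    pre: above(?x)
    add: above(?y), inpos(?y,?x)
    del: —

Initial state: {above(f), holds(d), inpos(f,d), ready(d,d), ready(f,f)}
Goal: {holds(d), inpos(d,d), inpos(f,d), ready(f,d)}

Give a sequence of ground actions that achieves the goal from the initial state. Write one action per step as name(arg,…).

push(f,d); move(f,d); move(d,d)

1. push(f,d)  →  {above(f), holds(d), inpos(f,d), ready(d,d), ready(d,f), ready(f,d), ready(f,f)}
2. move(f,d)  →  {above(d), above(f), holds(d), inpos(d,f), inpos(f,d), ready(d,d), ready(d,f), ready(f,d), ready(f,f)}
3. move(d,d)  →  {above(d), above(f), holds(d), inpos(d,d), inpos(d,f), inpos(f,d), ready(d,d), ready(d,f), ready(f,d), ready(f,f)}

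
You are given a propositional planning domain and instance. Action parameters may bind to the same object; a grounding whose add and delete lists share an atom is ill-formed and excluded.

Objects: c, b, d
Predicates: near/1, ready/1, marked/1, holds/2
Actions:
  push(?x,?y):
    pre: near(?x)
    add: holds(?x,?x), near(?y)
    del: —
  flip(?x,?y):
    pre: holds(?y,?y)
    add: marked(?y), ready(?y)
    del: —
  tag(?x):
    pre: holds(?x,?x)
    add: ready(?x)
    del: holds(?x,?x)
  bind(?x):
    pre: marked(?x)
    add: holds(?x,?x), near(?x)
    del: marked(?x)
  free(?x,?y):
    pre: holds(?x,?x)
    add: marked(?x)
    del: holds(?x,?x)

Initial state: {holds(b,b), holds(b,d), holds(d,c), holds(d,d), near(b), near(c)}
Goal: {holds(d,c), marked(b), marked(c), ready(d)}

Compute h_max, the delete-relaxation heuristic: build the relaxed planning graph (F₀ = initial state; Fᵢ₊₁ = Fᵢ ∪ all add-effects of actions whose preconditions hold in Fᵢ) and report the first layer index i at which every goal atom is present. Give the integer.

2

F0 = init (6 atoms)
F1 = F0 ∪ {holds(c,c), marked(b), marked(d), near(d), ready(b), ready(d)}  (12 atoms)
F2 = F1 ∪ {marked(c), ready(c)}  (14 atoms)
goal ⊆ F2  ⇒  h_max = 2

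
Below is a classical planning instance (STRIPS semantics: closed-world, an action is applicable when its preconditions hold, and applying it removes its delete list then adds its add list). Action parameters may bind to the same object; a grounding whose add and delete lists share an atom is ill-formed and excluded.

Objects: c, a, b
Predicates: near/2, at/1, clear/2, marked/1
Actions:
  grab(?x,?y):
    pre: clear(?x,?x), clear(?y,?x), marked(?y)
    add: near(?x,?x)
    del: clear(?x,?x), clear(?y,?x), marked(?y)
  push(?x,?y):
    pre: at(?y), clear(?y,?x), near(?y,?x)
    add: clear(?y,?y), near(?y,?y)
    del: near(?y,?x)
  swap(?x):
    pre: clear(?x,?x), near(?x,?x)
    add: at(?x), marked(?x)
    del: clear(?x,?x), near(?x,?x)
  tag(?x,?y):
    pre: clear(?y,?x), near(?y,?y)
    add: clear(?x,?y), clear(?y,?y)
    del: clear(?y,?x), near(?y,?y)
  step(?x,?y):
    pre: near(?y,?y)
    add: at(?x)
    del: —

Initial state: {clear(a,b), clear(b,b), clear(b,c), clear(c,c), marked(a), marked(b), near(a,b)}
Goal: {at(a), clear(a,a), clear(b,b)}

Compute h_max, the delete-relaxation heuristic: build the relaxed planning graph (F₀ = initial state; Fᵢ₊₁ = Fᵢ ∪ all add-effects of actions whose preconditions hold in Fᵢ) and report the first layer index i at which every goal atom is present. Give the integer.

3

F0 = init (7 atoms)
F1 = F0 ∪ {near(b,b), near(c,c)}  (9 atoms)
F2 = F1 ∪ {at(a), at(b), at(c), clear(c,b), marked(c)}  (14 atoms)
F3 = F2 ∪ {clear(a,a), near(a,a)}  (16 atoms)
goal ⊆ F3  ⇒  h_max = 3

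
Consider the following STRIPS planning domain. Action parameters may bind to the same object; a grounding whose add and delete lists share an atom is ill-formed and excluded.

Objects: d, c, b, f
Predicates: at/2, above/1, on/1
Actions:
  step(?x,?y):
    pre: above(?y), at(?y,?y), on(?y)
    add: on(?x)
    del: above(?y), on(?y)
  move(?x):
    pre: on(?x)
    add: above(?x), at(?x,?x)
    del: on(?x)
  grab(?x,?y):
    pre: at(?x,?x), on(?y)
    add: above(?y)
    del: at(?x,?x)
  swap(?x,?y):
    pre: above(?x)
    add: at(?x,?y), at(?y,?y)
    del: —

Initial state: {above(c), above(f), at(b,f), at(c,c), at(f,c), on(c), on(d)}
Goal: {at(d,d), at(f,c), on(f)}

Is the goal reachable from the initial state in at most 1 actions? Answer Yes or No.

1. step(f,c)  →  {above(f), at(b,f), at(c,c), at(f,c), on(d), on(f)}
2. move(d)  →  {above(d), above(f), at(b,f), at(c,c), at(d,d), at(f,c), on(f)}
optimal plan length = 2; 2 > 1

No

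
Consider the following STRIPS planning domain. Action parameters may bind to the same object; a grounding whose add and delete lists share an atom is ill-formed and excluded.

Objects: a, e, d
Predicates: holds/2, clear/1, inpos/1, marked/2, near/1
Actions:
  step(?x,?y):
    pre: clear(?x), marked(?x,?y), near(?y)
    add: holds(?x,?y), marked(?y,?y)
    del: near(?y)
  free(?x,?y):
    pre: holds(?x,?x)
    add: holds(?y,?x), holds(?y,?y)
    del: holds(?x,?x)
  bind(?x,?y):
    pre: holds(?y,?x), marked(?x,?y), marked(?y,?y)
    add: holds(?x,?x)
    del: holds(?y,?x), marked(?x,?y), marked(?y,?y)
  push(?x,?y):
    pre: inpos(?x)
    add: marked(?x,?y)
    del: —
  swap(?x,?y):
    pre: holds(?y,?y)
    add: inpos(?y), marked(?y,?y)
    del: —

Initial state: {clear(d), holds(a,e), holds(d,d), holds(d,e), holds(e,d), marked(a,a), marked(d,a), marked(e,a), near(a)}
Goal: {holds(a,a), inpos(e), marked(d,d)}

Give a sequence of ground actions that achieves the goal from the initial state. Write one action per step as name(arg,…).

bind(e,a); swap(a,e); free(e,a); swap(a,d)

1. bind(e,a)  →  {clear(d), holds(d,d), holds(d,e), holds(e,d), holds(e,e), marked(d,a), near(a)}
2. swap(a,e)  →  {clear(d), holds(d,d), holds(d,e), holds(e,d), holds(e,e), inpos(e), marked(d,a), marked(e,e), near(a)}
3. free(e,a)  →  {clear(d), holds(a,a), holds(a,e), holds(d,d), holds(d,e), holds(e,d), inpos(e), marked(d,a), marked(e,e), near(a)}
4. swap(a,d)  →  {clear(d), holds(a,a), holds(a,e), holds(d,d), holds(d,e), holds(e,d), inpos(d), inpos(e), marked(d,a), marked(d,d), marked(e,e), near(a)}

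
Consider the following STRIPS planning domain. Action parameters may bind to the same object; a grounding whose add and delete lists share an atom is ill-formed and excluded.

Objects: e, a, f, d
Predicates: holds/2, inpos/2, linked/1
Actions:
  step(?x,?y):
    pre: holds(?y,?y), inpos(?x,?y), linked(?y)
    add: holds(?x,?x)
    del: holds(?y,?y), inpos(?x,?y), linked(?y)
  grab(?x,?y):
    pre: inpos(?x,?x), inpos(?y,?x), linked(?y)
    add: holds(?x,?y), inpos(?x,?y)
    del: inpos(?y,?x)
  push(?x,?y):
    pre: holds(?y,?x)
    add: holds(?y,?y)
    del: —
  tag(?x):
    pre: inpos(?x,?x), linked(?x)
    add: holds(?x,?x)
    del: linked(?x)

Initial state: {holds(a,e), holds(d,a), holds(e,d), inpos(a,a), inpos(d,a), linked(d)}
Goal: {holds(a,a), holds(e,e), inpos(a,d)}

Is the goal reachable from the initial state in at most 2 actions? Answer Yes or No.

1. grab(a,d)  →  {holds(a,d), holds(a,e), holds(d,a), holds(e,d), inpos(a,a), inpos(a,d), linked(d)}
2. push(e,a)  →  {holds(a,a), holds(a,d), holds(a,e), holds(d,a), holds(e,d), inpos(a,a), inpos(a,d), linked(d)}
3. push(d,e)  →  {holds(a,a), holds(a,d), holds(a,e), holds(d,a), holds(e,d), holds(e,e), inpos(a,a), inpos(a,d), linked(d)}
optimal plan length = 3; 3 > 2

No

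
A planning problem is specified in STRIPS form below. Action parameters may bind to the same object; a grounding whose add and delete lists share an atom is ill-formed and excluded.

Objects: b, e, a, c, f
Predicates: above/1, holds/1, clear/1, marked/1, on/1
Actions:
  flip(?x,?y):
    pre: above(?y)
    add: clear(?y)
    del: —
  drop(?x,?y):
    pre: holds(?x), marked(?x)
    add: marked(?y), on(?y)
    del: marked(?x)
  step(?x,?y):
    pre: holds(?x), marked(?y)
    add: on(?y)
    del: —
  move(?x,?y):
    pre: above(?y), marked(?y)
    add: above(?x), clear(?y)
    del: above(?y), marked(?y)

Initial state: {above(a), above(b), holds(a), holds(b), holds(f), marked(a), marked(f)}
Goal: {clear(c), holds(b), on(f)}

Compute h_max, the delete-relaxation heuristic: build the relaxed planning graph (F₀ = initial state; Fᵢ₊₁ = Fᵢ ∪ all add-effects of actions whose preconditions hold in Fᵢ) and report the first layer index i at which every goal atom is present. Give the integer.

F0 = init (7 atoms)
F1 = F0 ∪ {above(c), above(e), above(f), clear(a), clear(b), marked(b), marked(c), marked(e), on(a), on(b), on(c), on(e), on(f)}  (20 atoms)
F2 = F1 ∪ {clear(c), clear(e), clear(f)}  (23 atoms)
goal ⊆ F2  ⇒  h_max = 2

2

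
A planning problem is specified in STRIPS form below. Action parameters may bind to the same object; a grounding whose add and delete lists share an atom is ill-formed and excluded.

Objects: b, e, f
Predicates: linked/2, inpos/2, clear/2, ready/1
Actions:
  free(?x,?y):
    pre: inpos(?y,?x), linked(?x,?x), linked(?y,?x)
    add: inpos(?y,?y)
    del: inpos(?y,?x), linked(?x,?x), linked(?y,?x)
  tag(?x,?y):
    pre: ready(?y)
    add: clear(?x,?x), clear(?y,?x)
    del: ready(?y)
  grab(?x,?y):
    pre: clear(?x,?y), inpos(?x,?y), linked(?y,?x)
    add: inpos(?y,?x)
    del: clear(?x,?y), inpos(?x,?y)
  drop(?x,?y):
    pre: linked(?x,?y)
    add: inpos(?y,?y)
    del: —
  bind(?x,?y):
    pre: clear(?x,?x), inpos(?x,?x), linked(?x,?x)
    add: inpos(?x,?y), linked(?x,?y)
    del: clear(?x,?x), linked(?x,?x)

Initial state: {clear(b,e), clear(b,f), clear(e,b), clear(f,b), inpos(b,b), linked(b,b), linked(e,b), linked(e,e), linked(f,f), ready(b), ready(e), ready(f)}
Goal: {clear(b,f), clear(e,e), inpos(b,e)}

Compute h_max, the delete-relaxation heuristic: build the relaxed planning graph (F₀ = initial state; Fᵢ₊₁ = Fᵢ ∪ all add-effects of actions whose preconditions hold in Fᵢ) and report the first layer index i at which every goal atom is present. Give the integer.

2

F0 = init (12 atoms)
F1 = F0 ∪ {clear(b,b), clear(e,e), clear(e,f), clear(f,e), clear(f,f), inpos(e,e), inpos(f,f)}  (19 atoms)
F2 = F1 ∪ {inpos(b,e), inpos(b,f), inpos(e,b), inpos(e,f), inpos(f,b), inpos(f,e), linked(b,e), linked(b,f), linked(e,f), linked(f,b), linked(f,e)}  (30 atoms)
goal ⊆ F2  ⇒  h_max = 2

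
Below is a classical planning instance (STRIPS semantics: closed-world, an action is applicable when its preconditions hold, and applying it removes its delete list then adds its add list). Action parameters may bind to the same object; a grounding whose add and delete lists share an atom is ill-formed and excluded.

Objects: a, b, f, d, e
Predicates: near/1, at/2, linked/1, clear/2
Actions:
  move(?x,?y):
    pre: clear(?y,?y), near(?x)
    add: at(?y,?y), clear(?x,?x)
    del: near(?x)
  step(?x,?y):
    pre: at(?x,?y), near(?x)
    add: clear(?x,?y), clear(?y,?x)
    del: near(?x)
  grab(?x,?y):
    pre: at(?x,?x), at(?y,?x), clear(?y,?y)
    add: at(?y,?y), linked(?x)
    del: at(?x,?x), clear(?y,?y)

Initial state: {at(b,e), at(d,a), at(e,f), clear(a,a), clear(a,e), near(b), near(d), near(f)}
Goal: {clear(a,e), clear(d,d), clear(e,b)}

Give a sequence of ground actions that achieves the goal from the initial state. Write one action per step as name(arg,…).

1. move(d,a)  →  {at(a,a), at(b,e), at(d,a), at(e,f), clear(a,a), clear(a,e), clear(d,d), near(b), near(f)}
2. step(b,e)  →  {at(a,a), at(b,e), at(d,a), at(e,f), clear(a,a), clear(a,e), clear(b,e), clear(d,d), clear(e,b), near(f)}

move(d,a); step(b,e)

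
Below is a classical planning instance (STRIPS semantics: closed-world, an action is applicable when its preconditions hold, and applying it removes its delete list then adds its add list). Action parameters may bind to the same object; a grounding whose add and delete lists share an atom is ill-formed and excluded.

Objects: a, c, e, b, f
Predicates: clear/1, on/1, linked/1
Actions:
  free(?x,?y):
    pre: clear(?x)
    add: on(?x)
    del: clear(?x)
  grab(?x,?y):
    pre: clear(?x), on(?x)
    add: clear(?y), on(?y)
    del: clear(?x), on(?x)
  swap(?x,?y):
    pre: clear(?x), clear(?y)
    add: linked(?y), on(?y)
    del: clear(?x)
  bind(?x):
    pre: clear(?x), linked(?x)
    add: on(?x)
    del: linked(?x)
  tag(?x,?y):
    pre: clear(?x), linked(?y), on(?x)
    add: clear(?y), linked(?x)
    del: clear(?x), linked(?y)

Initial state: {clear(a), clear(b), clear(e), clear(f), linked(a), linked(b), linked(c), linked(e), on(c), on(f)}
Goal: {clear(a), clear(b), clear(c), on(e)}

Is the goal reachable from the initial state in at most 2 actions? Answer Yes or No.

Yes

1. free(e,a)  →  {clear(a), clear(b), clear(f), linked(a), linked(b), linked(c), linked(e), on(c), on(e), on(f)}
2. grab(f,c)  →  {clear(a), clear(b), clear(c), linked(a), linked(b), linked(c), linked(e), on(c), on(e)}
optimal plan length = 2; 2 ≤ 2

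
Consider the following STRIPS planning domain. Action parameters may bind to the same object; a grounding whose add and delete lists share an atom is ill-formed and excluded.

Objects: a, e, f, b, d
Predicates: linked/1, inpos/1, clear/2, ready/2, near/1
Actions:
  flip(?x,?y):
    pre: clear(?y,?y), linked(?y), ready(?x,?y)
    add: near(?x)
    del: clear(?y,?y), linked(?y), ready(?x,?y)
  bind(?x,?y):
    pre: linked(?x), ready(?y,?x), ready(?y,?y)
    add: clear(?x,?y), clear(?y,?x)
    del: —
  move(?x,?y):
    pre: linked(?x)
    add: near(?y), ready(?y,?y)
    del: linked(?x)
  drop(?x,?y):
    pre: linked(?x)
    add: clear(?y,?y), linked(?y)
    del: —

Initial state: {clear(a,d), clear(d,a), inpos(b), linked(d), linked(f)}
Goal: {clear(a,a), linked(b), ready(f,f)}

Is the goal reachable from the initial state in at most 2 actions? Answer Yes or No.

1. move(f,f)  →  {clear(a,d), clear(d,a), inpos(b), linked(d), near(f), ready(f,f)}
2. drop(d,a)  →  {clear(a,a), clear(a,d), clear(d,a), inpos(b), linked(a), linked(d), near(f), ready(f,f)}
3. drop(a,b)  →  {clear(a,a), clear(a,d), clear(b,b), clear(d,a), inpos(b), linked(a), linked(b), linked(d), near(f), ready(f,f)}
optimal plan length = 3; 3 > 2

No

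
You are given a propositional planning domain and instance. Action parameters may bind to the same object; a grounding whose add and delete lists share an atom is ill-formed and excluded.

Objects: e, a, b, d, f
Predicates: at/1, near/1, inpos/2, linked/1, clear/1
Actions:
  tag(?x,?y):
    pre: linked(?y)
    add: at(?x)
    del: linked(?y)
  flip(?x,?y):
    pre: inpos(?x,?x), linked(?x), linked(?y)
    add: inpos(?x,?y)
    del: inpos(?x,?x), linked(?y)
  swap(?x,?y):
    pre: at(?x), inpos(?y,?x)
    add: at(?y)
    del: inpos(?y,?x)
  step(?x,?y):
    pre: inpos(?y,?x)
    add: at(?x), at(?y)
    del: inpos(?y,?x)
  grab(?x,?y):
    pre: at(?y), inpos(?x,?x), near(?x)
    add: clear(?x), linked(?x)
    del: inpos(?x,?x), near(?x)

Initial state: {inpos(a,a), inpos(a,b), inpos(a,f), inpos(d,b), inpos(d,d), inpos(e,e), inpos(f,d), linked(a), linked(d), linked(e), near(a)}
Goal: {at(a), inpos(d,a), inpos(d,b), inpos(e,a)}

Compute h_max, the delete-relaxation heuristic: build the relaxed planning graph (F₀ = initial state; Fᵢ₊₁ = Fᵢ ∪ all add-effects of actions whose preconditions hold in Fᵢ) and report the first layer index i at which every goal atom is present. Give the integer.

1

F0 = init (11 atoms)
F1 = F0 ∪ {at(a), at(b), at(d), at(e), at(f), inpos(a,d), inpos(a,e), inpos(d,a), inpos(d,e), inpos(e,a), inpos(e,d)}  (22 atoms)
goal ⊆ F1  ⇒  h_max = 1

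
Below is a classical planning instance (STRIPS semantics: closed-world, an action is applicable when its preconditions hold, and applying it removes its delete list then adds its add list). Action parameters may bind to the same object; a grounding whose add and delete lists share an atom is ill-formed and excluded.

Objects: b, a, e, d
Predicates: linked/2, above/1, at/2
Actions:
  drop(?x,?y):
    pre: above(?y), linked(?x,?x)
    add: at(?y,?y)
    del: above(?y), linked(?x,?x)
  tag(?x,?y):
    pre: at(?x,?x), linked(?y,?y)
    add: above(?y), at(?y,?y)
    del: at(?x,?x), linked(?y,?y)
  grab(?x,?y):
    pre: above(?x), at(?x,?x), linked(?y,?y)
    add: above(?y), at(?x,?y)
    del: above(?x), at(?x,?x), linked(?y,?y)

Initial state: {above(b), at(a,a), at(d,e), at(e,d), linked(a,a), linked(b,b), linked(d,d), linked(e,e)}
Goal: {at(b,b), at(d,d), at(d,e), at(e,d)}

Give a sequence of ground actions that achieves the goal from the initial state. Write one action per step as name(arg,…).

1. drop(b,b)  →  {at(a,a), at(b,b), at(d,e), at(e,d), linked(a,a), linked(d,d), linked(e,e)}
2. tag(a,d)  →  {above(d), at(b,b), at(d,d), at(d,e), at(e,d), linked(a,a), linked(e,e)}

drop(b,b); tag(a,d)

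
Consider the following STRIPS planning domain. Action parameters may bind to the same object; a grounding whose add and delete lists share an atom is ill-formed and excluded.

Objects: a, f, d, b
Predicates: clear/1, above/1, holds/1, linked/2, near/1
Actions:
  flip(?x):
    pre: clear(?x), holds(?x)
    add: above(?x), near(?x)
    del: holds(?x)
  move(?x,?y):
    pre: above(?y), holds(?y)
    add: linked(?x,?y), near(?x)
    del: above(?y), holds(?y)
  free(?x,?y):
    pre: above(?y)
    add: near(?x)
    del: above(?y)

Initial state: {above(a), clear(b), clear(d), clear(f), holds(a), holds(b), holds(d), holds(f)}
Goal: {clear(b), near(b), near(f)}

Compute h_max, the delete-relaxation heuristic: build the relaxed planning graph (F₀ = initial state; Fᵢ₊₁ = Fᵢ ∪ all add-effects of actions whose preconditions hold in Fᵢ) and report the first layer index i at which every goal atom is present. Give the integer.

F0 = init (8 atoms)
F1 = F0 ∪ {above(b), above(d), above(f), linked(a,a), linked(b,a), linked(d,a), linked(f,a), near(a), near(b), near(d), near(f)}  (19 atoms)
goal ⊆ F1  ⇒  h_max = 1

1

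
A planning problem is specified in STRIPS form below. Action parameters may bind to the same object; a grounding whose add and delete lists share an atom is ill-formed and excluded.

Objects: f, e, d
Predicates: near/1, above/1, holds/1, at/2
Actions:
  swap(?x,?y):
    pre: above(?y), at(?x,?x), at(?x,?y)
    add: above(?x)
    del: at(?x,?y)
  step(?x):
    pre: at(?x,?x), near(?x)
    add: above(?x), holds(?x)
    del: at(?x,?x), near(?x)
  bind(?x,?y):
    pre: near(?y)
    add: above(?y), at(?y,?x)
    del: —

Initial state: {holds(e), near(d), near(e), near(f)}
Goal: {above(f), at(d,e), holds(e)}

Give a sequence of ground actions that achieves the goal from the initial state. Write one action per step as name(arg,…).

1. bind(f,f)  →  {above(f), at(f,f), holds(e), near(d), near(e), near(f)}
2. bind(e,d)  →  {above(d), above(f), at(d,e), at(f,f), holds(e), near(d), near(e), near(f)}

bind(f,f); bind(e,d)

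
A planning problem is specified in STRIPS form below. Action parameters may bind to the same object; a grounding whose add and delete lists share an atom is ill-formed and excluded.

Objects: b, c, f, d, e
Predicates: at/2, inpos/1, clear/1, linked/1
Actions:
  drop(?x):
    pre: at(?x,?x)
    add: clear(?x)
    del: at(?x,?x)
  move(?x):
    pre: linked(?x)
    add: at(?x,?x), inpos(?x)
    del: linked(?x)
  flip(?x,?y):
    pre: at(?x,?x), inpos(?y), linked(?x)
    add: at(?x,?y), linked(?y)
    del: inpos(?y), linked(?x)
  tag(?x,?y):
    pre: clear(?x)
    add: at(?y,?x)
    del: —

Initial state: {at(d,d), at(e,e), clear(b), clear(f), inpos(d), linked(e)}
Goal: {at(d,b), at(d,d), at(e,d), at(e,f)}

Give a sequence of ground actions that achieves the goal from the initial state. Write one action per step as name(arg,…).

flip(e,d); tag(b,d); tag(f,e)

1. flip(e,d)  →  {at(d,d), at(e,d), at(e,e), clear(b), clear(f), linked(d)}
2. tag(b,d)  →  {at(d,b), at(d,d), at(e,d), at(e,e), clear(b), clear(f), linked(d)}
3. tag(f,e)  →  {at(d,b), at(d,d), at(e,d), at(e,e), at(e,f), clear(b), clear(f), linked(d)}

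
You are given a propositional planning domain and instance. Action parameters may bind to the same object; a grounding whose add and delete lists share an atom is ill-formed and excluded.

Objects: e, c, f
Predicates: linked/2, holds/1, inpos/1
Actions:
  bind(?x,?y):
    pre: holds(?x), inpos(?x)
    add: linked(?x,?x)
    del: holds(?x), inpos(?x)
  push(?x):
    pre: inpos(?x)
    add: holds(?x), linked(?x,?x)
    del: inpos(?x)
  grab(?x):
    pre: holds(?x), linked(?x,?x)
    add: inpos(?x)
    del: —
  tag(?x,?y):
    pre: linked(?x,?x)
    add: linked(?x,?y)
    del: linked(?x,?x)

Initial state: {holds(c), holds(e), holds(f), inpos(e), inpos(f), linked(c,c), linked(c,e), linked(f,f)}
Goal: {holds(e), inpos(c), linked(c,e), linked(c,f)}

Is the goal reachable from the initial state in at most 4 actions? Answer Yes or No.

1. grab(c)  →  {holds(c), holds(e), holds(f), inpos(c), inpos(e), inpos(f), linked(c,c), linked(c,e), linked(f,f)}
2. tag(c,f)  →  {holds(c), holds(e), holds(f), inpos(c), inpos(e), inpos(f), linked(c,e), linked(c,f), linked(f,f)}
optimal plan length = 2; 2 ≤ 4

Yes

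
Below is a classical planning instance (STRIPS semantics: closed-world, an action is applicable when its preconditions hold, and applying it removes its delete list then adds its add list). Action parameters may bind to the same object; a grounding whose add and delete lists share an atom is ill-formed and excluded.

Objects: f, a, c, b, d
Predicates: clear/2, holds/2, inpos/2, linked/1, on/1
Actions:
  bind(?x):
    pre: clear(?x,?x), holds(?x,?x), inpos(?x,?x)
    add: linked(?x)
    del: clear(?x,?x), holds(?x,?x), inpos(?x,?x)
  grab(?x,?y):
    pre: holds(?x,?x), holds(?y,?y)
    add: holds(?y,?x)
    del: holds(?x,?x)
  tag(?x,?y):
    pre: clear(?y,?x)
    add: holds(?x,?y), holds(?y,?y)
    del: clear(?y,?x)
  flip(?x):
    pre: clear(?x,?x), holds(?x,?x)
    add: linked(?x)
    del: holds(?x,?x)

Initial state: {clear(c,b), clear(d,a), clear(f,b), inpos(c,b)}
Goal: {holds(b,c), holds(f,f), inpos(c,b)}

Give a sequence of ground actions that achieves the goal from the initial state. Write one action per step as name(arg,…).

1. tag(b,f)  →  {clear(c,b), clear(d,a), holds(b,f), holds(f,f), inpos(c,b)}
2. tag(b,c)  →  {clear(d,a), holds(b,c), holds(b,f), holds(c,c), holds(f,f), inpos(c,b)}

tag(b,f); tag(b,c)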